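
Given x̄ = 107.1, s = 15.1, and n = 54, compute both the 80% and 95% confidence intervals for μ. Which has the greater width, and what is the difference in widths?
95% CI is wider by 2.91

df = 53
80% CI: t* = 1.298, (104.43, 109.77), width = 2 · t* · s/√n = 5.33
95% CI: t* = 2.006, (102.98, 111.22), width = 2 · t* · s/√n = 8.24

The 95% CI is wider by 8.24 - 5.33 = 2.91.
Higher confidence requires a wider interval.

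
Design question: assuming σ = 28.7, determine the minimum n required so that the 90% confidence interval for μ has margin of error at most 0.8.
n ≥ 3483

For margin E ≤ 0.8:
n ≥ (z* · σ / E)²
n ≥ (1.645 · 28.7 / 0.8)²
n ≥ 3482.70

Minimum n = 3483 (rounding up)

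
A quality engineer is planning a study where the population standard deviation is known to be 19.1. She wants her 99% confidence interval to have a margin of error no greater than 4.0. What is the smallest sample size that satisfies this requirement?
n ≥ 152

For margin E ≤ 4.0:
n ≥ (z* · σ / E)²
n ≥ (2.576 · 19.1 / 4.0)²
n ≥ 151.30

Minimum n = 152 (rounding up)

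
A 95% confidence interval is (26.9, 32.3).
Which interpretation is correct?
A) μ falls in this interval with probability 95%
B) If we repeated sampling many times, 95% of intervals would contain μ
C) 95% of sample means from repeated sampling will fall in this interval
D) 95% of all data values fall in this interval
B

A) Wrong — μ is fixed; the randomness lives in the interval, not in μ.
B) Correct — this is the frequentist long-run coverage interpretation.
C) Wrong — coverage applies to intervals containing μ, not to future x̄ values.
D) Wrong — a CI is about the parameter μ, not individual data values.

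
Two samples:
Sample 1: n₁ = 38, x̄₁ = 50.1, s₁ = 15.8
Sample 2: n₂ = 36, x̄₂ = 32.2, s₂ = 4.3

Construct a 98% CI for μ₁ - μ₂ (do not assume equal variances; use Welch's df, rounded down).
(11.46, 24.34)

Difference: x̄₁ - x̄₂ = 17.90
SE = √(s₁²/n₁ + s₂²/n₂) = √(15.8²/38 + 4.3²/36) = 2.6614
df = 42.74 → 42 (Welch–Satterthwaite, rounded down)
t* = 2.418

CI: 17.90 ± 2.418 · 2.6614 = 17.90 ± 6.44 = (11.46, 24.34)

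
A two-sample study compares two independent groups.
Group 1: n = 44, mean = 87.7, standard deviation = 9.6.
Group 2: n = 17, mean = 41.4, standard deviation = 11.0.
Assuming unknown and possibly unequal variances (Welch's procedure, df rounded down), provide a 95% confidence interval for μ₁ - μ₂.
(40.05, 52.55)

Difference: x̄₁ - x̄₂ = 46.30
SE = √(s₁²/n₁ + s₂²/n₂) = √(9.6²/44 + 11.0²/17) = 3.0352
df = 25.97 → 25 (Welch–Satterthwaite, rounded down)
t* = 2.060

CI: 46.30 ± 2.060 · 3.0352 = 46.30 ± 6.25 = (40.05, 52.55)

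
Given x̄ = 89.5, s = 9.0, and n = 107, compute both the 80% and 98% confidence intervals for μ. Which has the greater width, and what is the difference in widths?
98% CI is wider by 1.87

df = 106
80% CI: t* = 1.290, (88.38, 90.62), width = 2 · t* · s/√n = 2.24
98% CI: t* = 2.362, (87.44, 91.56), width = 2 · t* · s/√n = 4.11

The 98% CI is wider by 4.11 - 2.24 = 1.87.
Higher confidence requires a wider interval.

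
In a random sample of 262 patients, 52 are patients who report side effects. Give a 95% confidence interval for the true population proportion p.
(0.150, 0.247)

Proportion CI:
p̂ = 52/262 = 0.19847
SE = √(p̂(1-p̂)/n) = √(0.19847 · 0.80153 / 262) = 0.02464

z* = 1.960
Margin = z* · SE = 1.960 · 0.02464 = 0.0483

CI: 0.19847 ± 0.0483 = (0.150, 0.247)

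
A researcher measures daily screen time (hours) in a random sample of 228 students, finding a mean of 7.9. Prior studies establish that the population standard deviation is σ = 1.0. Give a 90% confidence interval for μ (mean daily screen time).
(7.79, 8.01)

z-interval (σ known):
z* = 1.645 for 90% confidence

Margin of error = z* · σ/√n = 1.645 · 1.0/√228 = 0.11

CI: (7.9 - 0.11, 7.9 + 0.11) = (7.79, 8.01)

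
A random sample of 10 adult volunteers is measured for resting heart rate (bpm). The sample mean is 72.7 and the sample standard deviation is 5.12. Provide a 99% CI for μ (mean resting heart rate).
(67.44, 77.96)

t-interval (σ unknown):
df = n - 1 = 9
t* = 3.250 for 99% confidence

Margin of error = t* · s/√n = 3.250 · 5.12/√10 = 5.26

CI: (67.44, 77.96)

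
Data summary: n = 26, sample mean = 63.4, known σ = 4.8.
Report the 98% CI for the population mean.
(61.21, 65.59)

z-interval (σ known):
z* = 2.326 for 98% confidence

Margin of error = z* · σ/√n = 2.326 · 4.8/√26 = 2.19

CI: (63.4 - 2.19, 63.4 + 2.19) = (61.21, 65.59)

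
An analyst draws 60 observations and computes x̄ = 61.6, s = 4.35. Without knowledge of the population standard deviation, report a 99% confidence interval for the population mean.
(60.11, 63.09)

t-interval (σ unknown):
df = n - 1 = 59
t* = 2.662 for 99% confidence

Margin of error = t* · s/√n = 2.662 · 4.35/√60 = 1.49

CI: (60.11, 63.09)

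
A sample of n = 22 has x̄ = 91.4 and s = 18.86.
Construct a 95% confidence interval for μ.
(83.04, 99.76)

t-interval (σ unknown):
df = n - 1 = 21
t* = 2.080 for 95% confidence

Margin of error = t* · s/√n = 2.080 · 18.86/√22 = 8.36

CI: (83.04, 99.76)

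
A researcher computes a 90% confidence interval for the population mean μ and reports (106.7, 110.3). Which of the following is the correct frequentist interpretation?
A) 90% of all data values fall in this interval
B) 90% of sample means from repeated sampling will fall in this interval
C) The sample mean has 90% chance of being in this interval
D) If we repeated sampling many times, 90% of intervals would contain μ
D

A) Wrong — a CI is about the parameter μ, not individual data values.
B) Wrong — coverage applies to intervals containing μ, not to future x̄ values.
C) Wrong — x̄ is observed and sits in the interval by construction.
D) Correct — this is the frequentist long-run coverage interpretation.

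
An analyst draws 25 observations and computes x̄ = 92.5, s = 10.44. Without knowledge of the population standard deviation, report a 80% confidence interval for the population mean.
(89.75, 95.25)

t-interval (σ unknown):
df = n - 1 = 24
t* = 1.318 for 80% confidence

Margin of error = t* · s/√n = 1.318 · 10.44/√25 = 2.75

CI: (89.75, 95.25)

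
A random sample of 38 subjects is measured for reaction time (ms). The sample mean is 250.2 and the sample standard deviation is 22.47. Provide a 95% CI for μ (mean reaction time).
(242.81, 257.59)

t-interval (σ unknown):
df = n - 1 = 37
t* = 2.026 for 95% confidence

Margin of error = t* · s/√n = 2.026 · 22.47/√38 = 7.39

CI: (242.81, 257.59)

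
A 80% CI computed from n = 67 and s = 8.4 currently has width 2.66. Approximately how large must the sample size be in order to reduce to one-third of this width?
n ≈ 603

CI width ∝ 1/√n
To reduce width by factor 3, need √n to grow by 3 → need 3² = 9 times as many samples.

Current: n = 67, width = 2.66
New: n = 603, width ≈ 0.88

Width reduced by factor of 2.66/0.88 = 3.02.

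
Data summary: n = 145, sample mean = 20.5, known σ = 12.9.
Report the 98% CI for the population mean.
(18.01, 22.99)

z-interval (σ known):
z* = 2.326 for 98% confidence

Margin of error = z* · σ/√n = 2.326 · 12.9/√145 = 2.49

CI: (20.5 - 2.49, 20.5 + 2.49) = (18.01, 22.99)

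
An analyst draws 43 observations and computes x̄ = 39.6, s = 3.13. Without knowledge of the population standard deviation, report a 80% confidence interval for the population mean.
(38.98, 40.22)

t-interval (σ unknown):
df = n - 1 = 42
t* = 1.302 for 80% confidence

Margin of error = t* · s/√n = 1.302 · 3.13/√43 = 0.62

CI: (38.98, 40.22)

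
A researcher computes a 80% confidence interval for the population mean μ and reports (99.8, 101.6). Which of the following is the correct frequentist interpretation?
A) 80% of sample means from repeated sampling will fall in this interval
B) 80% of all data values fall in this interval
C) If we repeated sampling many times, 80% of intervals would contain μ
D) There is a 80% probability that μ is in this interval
C

A) Wrong — coverage applies to intervals containing μ, not to future x̄ values.
B) Wrong — a CI is about the parameter μ, not individual data values.
C) Correct — this is the frequentist long-run coverage interpretation.
D) Wrong — μ is fixed; the randomness lives in the interval, not in μ.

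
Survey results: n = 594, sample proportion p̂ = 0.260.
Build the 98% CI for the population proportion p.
(0.218, 0.302)

Proportion CI:
SE = √(p̂(1-p̂)/n) = √(0.260 · 0.740 / 594) = 0.01800

z* = 2.326
Margin = z* · SE = 2.326 · 0.01800 = 0.0419

CI: 0.260 ± 0.0419 = (0.218, 0.302)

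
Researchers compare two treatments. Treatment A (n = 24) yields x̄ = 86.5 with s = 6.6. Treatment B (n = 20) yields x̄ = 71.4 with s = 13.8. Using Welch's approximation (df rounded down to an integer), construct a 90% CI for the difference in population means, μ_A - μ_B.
(9.36, 20.84)

Difference: x̄₁ - x̄₂ = 15.10
SE = √(s₁²/n₁ + s₂²/n₂) = √(6.6²/24 + 13.8²/20) = 3.3670
df = 26.15 → 26 (Welch–Satterthwaite, rounded down)
t* = 1.706

CI: 15.10 ± 1.706 · 3.3670 = 15.10 ± 5.74 = (9.36, 20.84)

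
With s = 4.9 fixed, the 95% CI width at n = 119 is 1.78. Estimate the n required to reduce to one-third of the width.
n ≈ 1071

CI width ∝ 1/√n
To reduce width by factor 3, need √n to grow by 3 → need 3² = 9 times as many samples.

Current: n = 119, width = 1.78
New: n = 1071, width ≈ 0.59

Width reduced by factor of 1.78/0.59 = 3.02.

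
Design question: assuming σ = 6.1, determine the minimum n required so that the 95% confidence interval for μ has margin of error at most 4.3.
n ≥ 8

For margin E ≤ 4.3:
n ≥ (z* · σ / E)²
n ≥ (1.960 · 6.1 / 4.3)²
n ≥ 7.73

Minimum n = 8 (rounding up)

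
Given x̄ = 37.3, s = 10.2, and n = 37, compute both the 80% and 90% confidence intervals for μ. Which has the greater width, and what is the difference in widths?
90% CI is wider by 1.28

df = 36
80% CI: t* = 1.306, (35.11, 39.49), width = 2 · t* · s/√n = 4.38
90% CI: t* = 1.688, (34.47, 40.13), width = 2 · t* · s/√n = 5.66

The 90% CI is wider by 5.66 - 4.38 = 1.28.
Higher confidence requires a wider interval.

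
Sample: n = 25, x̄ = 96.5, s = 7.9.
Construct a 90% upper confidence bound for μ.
μ ≤ 98.58

Upper bound (one-sided):
t* = 1.318 (one-sided for 90%)
Upper bound = x̄ + t* · s/√n = 96.5 + 1.318 · 7.9/√25 = 98.58

We are 90% confident that μ ≤ 98.58.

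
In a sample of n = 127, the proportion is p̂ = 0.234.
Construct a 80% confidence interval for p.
(0.186, 0.282)

Proportion CI:
SE = √(p̂(1-p̂)/n) = √(0.234 · 0.766 / 127) = 0.03757

z* = 1.282
Margin = z* · SE = 1.282 · 0.03757 = 0.0482

CI: 0.234 ± 0.0482 = (0.186, 0.282)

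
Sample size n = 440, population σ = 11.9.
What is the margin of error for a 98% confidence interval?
Margin of error = 1.32

Margin of error = z* · σ/√n
= 2.326 · 11.9/√440
= 2.326 · 11.9/20.9762
= 1.32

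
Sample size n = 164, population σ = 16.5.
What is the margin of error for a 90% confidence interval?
Margin of error = 2.12

Margin of error = z* · σ/√n
= 1.645 · 16.5/√164
= 1.645 · 16.5/12.8062
= 2.12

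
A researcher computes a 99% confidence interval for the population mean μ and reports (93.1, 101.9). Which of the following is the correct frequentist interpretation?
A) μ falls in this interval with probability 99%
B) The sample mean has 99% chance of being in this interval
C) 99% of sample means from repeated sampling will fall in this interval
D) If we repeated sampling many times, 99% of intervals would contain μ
D

A) Wrong — μ is fixed; the randomness lives in the interval, not in μ.
B) Wrong — x̄ is observed and sits in the interval by construction.
C) Wrong — coverage applies to intervals containing μ, not to future x̄ values.
D) Correct — this is the frequentist long-run coverage interpretation.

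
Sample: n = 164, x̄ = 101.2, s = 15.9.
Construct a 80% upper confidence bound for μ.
μ ≤ 102.25

Upper bound (one-sided):
t* = 0.844 (one-sided for 80%)
Upper bound = x̄ + t* · s/√n = 101.2 + 0.844 · 15.9/√164 = 102.25

We are 80% confident that μ ≤ 102.25.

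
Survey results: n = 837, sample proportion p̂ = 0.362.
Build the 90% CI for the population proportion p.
(0.335, 0.389)

Proportion CI:
SE = √(p̂(1-p̂)/n) = √(0.362 · 0.638 / 837) = 0.01661

z* = 1.645
Margin = z* · SE = 1.645 · 0.01661 = 0.0273

CI: 0.362 ± 0.0273 = (0.335, 0.389)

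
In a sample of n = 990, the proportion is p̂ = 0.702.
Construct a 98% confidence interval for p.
(0.668, 0.736)

Proportion CI:
SE = √(p̂(1-p̂)/n) = √(0.702 · 0.298 / 990) = 0.01454

z* = 2.326
Margin = z* · SE = 2.326 · 0.01454 = 0.0338

CI: 0.702 ± 0.0338 = (0.668, 0.736)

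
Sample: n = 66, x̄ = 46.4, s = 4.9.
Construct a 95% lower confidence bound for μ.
μ ≥ 45.39

Lower bound (one-sided):
t* = 1.669 (one-sided for 95%)
Lower bound = x̄ - t* · s/√n = 46.4 - 1.669 · 4.9/√66 = 45.39

We are 95% confident that μ ≥ 45.39.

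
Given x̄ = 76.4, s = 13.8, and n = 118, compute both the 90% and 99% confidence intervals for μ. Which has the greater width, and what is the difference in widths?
99% CI is wider by 2.44

df = 117
90% CI: t* = 1.658, (74.29, 78.51), width = 2 · t* · s/√n = 4.21
99% CI: t* = 2.619, (73.07, 79.73), width = 2 · t* · s/√n = 6.65

The 99% CI is wider by 6.65 - 4.21 = 2.44.
Higher confidence requires a wider interval.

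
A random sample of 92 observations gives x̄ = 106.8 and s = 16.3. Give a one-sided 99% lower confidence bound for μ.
μ ≥ 102.78

Lower bound (one-sided):
t* = 2.368 (one-sided for 99%)
Lower bound = x̄ - t* · s/√n = 106.8 - 2.368 · 16.3/√92 = 102.78

We are 99% confident that μ ≥ 102.78.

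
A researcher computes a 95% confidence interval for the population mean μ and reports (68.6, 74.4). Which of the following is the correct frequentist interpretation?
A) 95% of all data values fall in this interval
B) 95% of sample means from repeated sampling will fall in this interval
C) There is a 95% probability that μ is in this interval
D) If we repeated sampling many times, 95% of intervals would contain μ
D

A) Wrong — a CI is about the parameter μ, not individual data values.
B) Wrong — coverage applies to intervals containing μ, not to future x̄ values.
C) Wrong — μ is fixed; the randomness lives in the interval, not in μ.
D) Correct — this is the frequentist long-run coverage interpretation.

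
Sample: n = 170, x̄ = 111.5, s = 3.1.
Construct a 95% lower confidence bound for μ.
μ ≥ 111.11

Lower bound (one-sided):
t* = 1.654 (one-sided for 95%)
Lower bound = x̄ - t* · s/√n = 111.5 - 1.654 · 3.1/√170 = 111.11

We are 95% confident that μ ≥ 111.11.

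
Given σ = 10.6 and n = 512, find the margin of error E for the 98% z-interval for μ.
Margin of error = 1.09

Margin of error = z* · σ/√n
= 2.326 · 10.6/√512
= 2.326 · 10.6/22.6274
= 1.09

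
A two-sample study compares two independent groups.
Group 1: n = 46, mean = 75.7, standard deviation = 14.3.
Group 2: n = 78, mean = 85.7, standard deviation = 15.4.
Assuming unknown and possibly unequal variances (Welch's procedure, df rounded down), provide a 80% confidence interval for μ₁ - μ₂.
(-13.53, -6.47)

Difference: x̄₁ - x̄₂ = -10.00
SE = √(s₁²/n₁ + s₂²/n₂) = √(14.3²/46 + 15.4²/78) = 2.7360
df = 100.21 → 100 (Welch–Satterthwaite, rounded down)
t* = 1.290

CI: -10.00 ± 1.290 · 2.7360 = -10.00 ± 3.53 = (-13.53, -6.47)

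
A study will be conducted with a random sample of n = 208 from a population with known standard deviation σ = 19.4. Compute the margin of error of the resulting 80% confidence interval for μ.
Margin of error = 1.72

Margin of error = z* · σ/√n
= 1.282 · 19.4/√208
= 1.282 · 19.4/14.4222
= 1.72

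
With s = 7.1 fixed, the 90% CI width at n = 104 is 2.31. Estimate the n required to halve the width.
n ≈ 416

CI width ∝ 1/√n
To reduce width by factor 2, need √n to grow by 2 → need 2² = 4 times as many samples.

Current: n = 104, width = 2.31
New: n = 416, width ≈ 1.15

Width reduced by factor of 2.31/1.15 = 2.01.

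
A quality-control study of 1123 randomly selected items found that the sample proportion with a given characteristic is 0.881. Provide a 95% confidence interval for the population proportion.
(0.862, 0.900)

Proportion CI:
SE = √(p̂(1-p̂)/n) = √(0.881 · 0.119 / 1123) = 0.00966

z* = 1.960
Margin = z* · SE = 1.960 · 0.00966 = 0.0189

CI: 0.881 ± 0.0189 = (0.862, 0.900)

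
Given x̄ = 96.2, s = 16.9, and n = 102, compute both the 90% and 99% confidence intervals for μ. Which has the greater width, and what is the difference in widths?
99% CI is wider by 3.23

df = 101
90% CI: t* = 1.660, (93.42, 98.98), width = 2 · t* · s/√n = 5.56
99% CI: t* = 2.625, (91.81, 100.59), width = 2 · t* · s/√n = 8.79

The 99% CI is wider by 8.79 - 5.56 = 3.23.
Higher confidence requires a wider interval.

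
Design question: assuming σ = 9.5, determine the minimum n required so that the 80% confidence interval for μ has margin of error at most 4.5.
n ≥ 8

For margin E ≤ 4.5:
n ≥ (z* · σ / E)²
n ≥ (1.282 · 9.5 / 4.5)²
n ≥ 7.32

Minimum n = 8 (rounding up)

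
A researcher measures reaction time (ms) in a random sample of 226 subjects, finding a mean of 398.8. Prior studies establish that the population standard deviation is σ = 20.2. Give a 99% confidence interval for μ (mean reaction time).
(395.34, 402.26)

z-interval (σ known):
z* = 2.576 for 99% confidence

Margin of error = z* · σ/√n = 2.576 · 20.2/√226 = 3.46

CI: (398.8 - 3.46, 398.8 + 3.46) = (395.34, 402.26)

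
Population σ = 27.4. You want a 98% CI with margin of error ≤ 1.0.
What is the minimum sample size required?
n ≥ 4062

For margin E ≤ 1.0:
n ≥ (z* · σ / E)²
n ≥ (2.326 · 27.4 / 1.0)²
n ≥ 4061.82

Minimum n = 4062 (rounding up)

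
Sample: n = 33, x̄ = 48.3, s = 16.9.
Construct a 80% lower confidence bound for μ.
μ ≥ 45.79

Lower bound (one-sided):
t* = 0.853 (one-sided for 80%)
Lower bound = x̄ - t* · s/√n = 48.3 - 0.853 · 16.9/√33 = 45.79

We are 80% confident that μ ≥ 45.79.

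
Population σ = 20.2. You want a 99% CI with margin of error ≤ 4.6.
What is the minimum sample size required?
n ≥ 128

For margin E ≤ 4.6:
n ≥ (z* · σ / E)²
n ≥ (2.576 · 20.2 / 4.6)²
n ≥ 127.96

Minimum n = 128 (rounding up)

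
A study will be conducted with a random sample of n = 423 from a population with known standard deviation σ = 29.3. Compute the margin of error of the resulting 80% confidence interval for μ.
Margin of error = 1.83

Margin of error = z* · σ/√n
= 1.282 · 29.3/√423
= 1.282 · 29.3/20.5670
= 1.83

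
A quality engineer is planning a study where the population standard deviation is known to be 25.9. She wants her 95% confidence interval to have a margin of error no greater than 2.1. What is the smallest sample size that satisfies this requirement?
n ≥ 585

For margin E ≤ 2.1:
n ≥ (z* · σ / E)²
n ≥ (1.960 · 25.9 / 2.1)²
n ≥ 584.35

Minimum n = 585 (rounding up)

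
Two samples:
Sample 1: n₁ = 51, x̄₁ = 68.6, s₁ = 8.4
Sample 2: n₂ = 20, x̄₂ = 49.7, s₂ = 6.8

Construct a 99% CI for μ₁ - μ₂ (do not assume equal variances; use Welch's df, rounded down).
(13.71, 24.09)

Difference: x̄₁ - x̄₂ = 18.90
SE = √(s₁²/n₁ + s₂²/n₂) = √(8.4²/51 + 6.8²/20) = 1.9224
df = 42.73 → 42 (Welch–Satterthwaite, rounded down)
t* = 2.698

CI: 18.90 ± 2.698 · 1.9224 = 18.90 ± 5.19 = (13.71, 24.09)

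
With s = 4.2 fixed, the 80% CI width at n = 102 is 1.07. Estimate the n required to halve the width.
n ≈ 408

CI width ∝ 1/√n
To reduce width by factor 2, need √n to grow by 2 → need 2² = 4 times as many samples.

Current: n = 102, width = 1.07
New: n = 408, width ≈ 0.53

Width reduced by factor of 1.07/0.53 = 2.02.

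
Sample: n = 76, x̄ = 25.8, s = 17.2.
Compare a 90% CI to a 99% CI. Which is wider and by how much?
99% CI is wider by 3.86

df = 75
90% CI: t* = 1.665, (22.51, 29.09), width = 2 · t* · s/√n = 6.57
99% CI: t* = 2.643, (20.59, 31.01), width = 2 · t* · s/√n = 10.43

The 99% CI is wider by 10.43 - 6.57 = 3.86.
Higher confidence requires a wider interval.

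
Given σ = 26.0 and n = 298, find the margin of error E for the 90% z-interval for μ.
Margin of error = 2.48

Margin of error = z* · σ/√n
= 1.645 · 26.0/√298
= 1.645 · 26.0/17.2627
= 2.48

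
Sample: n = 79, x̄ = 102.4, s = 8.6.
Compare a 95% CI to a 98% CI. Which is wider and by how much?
98% CI is wider by 0.75

df = 78
95% CI: t* = 1.991, (100.47, 104.33), width = 2 · t* · s/√n = 3.85
98% CI: t* = 2.375, (100.10, 104.70), width = 2 · t* · s/√n = 4.60

The 98% CI is wider by 4.60 - 3.85 = 0.75.
Higher confidence requires a wider interval.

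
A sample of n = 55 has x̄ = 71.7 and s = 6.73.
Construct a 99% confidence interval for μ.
(69.28, 74.12)

t-interval (σ unknown):
df = n - 1 = 54
t* = 2.670 for 99% confidence

Margin of error = t* · s/√n = 2.670 · 6.73/√55 = 2.42

CI: (69.28, 74.12)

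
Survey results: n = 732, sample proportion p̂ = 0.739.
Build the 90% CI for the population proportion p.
(0.712, 0.766)

Proportion CI:
SE = √(p̂(1-p̂)/n) = √(0.739 · 0.261 / 732) = 0.01623

z* = 1.645
Margin = z* · SE = 1.645 · 0.01623 = 0.0267

CI: 0.739 ± 0.0267 = (0.712, 0.766)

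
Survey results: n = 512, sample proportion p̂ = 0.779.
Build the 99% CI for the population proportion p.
(0.732, 0.826)

Proportion CI:
SE = √(p̂(1-p̂)/n) = √(0.779 · 0.221 / 512) = 0.01834

z* = 2.576
Margin = z* · SE = 2.576 · 0.01834 = 0.0472

CI: 0.779 ± 0.0472 = (0.732, 0.826)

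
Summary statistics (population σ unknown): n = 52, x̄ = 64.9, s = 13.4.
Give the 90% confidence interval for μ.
(61.79, 68.01)

t-interval (σ unknown):
df = n - 1 = 51
t* = 1.675 for 90% confidence

Margin of error = t* · s/√n = 1.675 · 13.4/√52 = 3.11

CI: (61.79, 68.01)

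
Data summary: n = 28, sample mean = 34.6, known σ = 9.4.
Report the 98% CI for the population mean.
(30.47, 38.73)

z-interval (σ known):
z* = 2.326 for 98% confidence

Margin of error = z* · σ/√n = 2.326 · 9.4/√28 = 4.13

CI: (34.6 - 4.13, 34.6 + 4.13) = (30.47, 38.73)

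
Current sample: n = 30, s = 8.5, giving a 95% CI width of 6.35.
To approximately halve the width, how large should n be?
n ≈ 120

CI width ∝ 1/√n
To reduce width by factor 2, need √n to grow by 2 → need 2² = 4 times as many samples.

Current: n = 30, width = 6.35
New: n = 120, width ≈ 3.07

Width reduced by factor of 6.35/3.07 = 2.07.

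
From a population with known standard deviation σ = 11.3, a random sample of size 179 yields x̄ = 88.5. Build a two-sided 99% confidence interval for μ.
(86.32, 90.68)

z-interval (σ known):
z* = 2.576 for 99% confidence

Margin of error = z* · σ/√n = 2.576 · 11.3/√179 = 2.18

CI: (88.5 - 2.18, 88.5 + 2.18) = (86.32, 90.68)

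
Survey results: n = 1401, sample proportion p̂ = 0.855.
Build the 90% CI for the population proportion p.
(0.840, 0.870)

Proportion CI:
SE = √(p̂(1-p̂)/n) = √(0.855 · 0.145 / 1401) = 0.00941

z* = 1.645
Margin = z* · SE = 1.645 · 0.00941 = 0.0155

CI: 0.855 ± 0.0155 = (0.840, 0.870)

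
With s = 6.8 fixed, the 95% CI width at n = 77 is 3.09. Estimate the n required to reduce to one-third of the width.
n ≈ 693

CI width ∝ 1/√n
To reduce width by factor 3, need √n to grow by 3 → need 3² = 9 times as many samples.

Current: n = 77, width = 3.09
New: n = 693, width ≈ 1.01

Width reduced by factor of 3.09/1.01 = 3.06.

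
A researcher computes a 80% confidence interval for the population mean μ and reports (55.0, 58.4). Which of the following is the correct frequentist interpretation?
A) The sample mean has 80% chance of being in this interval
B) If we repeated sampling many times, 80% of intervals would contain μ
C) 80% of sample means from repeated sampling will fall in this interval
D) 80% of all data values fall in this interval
B

A) Wrong — x̄ is observed and sits in the interval by construction.
B) Correct — this is the frequentist long-run coverage interpretation.
C) Wrong — coverage applies to intervals containing μ, not to future x̄ values.
D) Wrong — a CI is about the parameter μ, not individual data values.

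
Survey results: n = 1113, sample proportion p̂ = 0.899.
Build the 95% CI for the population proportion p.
(0.881, 0.917)

Proportion CI:
SE = √(p̂(1-p̂)/n) = √(0.899 · 0.101 / 1113) = 0.00903

z* = 1.960
Margin = z* · SE = 1.960 · 0.00903 = 0.0177

CI: 0.899 ± 0.0177 = (0.881, 0.917)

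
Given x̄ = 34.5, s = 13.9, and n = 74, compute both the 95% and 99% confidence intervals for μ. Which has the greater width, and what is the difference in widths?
99% CI is wider by 2.11

df = 73
95% CI: t* = 1.993, (31.28, 37.72), width = 2 · t* · s/√n = 6.44
99% CI: t* = 2.645, (30.23, 38.77), width = 2 · t* · s/√n = 8.55

The 99% CI is wider by 8.55 - 6.44 = 2.11.
Higher confidence requires a wider interval.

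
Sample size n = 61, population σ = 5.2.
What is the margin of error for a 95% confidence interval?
Margin of error = 1.30

Margin of error = z* · σ/√n
= 1.960 · 5.2/√61
= 1.960 · 5.2/7.8102
= 1.30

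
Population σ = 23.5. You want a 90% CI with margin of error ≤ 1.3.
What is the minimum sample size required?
n ≥ 885

For margin E ≤ 1.3:
n ≥ (z* · σ / E)²
n ≥ (1.645 · 23.5 / 1.3)²
n ≥ 884.26

Minimum n = 885 (rounding up)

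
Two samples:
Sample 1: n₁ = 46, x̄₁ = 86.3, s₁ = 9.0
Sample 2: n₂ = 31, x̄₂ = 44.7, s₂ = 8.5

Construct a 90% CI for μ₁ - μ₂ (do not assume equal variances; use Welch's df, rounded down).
(38.23, 44.97)

Difference: x̄₁ - x̄₂ = 41.60
SE = √(s₁²/n₁ + s₂²/n₂) = √(9.0²/46 + 8.5²/31) = 2.0227
df = 66.97 → 66 (Welch–Satterthwaite, rounded down)
t* = 1.668

CI: 41.60 ± 1.668 · 2.0227 = 41.60 ± 3.37 = (38.23, 44.97)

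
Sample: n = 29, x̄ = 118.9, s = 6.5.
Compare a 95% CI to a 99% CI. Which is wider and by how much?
99% CI is wider by 1.73

df = 28
95% CI: t* = 2.048, (116.43, 121.37), width = 2 · t* · s/√n = 4.94
99% CI: t* = 2.763, (115.57, 122.23), width = 2 · t* · s/√n = 6.67

The 99% CI is wider by 6.67 - 4.94 = 1.73.
Higher confidence requires a wider interval.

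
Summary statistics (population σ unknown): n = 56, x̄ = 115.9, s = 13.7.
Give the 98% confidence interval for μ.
(111.51, 120.29)

t-interval (σ unknown):
df = n - 1 = 55
t* = 2.396 for 98% confidence

Margin of error = t* · s/√n = 2.396 · 13.7/√56 = 4.39

CI: (111.51, 120.29)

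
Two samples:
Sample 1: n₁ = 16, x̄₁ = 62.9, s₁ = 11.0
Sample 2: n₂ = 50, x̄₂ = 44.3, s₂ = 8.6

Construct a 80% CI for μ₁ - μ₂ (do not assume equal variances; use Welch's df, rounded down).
(14.62, 22.58)

Difference: x̄₁ - x̄₂ = 18.60
SE = √(s₁²/n₁ + s₂²/n₂) = √(11.0²/16 + 8.6²/50) = 3.0069
df = 21.19 → 21 (Welch–Satterthwaite, rounded down)
t* = 1.323

CI: 18.60 ± 1.323 · 3.0069 = 18.60 ± 3.98 = (14.62, 22.58)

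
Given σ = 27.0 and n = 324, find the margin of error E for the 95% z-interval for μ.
Margin of error = 2.94

Margin of error = z* · σ/√n
= 1.960 · 27.0/√324
= 1.960 · 27.0/18.0000
= 2.94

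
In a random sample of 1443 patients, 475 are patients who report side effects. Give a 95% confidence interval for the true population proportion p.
(0.305, 0.353)

Proportion CI:
p̂ = 475/1443 = 0.32918
SE = √(p̂(1-p̂)/n) = √(0.32918 · 0.67082 / 1443) = 0.01237

z* = 1.960
Margin = z* · SE = 1.960 · 0.01237 = 0.0242

CI: 0.32918 ± 0.0242 = (0.305, 0.353)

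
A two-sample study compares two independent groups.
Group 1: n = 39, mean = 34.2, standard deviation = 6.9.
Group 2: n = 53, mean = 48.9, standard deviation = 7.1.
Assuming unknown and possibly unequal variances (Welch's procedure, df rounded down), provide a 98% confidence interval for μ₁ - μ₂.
(-18.20, -11.20)

Difference: x̄₁ - x̄₂ = -14.70
SE = √(s₁²/n₁ + s₂²/n₂) = √(6.9²/39 + 7.1²/53) = 1.4737
df = 83.32 → 83 (Welch–Satterthwaite, rounded down)
t* = 2.372

CI: -14.70 ± 2.372 · 1.4737 = -14.70 ± 3.50 = (-18.20, -11.20)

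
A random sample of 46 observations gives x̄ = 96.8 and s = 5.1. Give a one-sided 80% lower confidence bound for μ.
μ ≥ 96.16

Lower bound (one-sided):
t* = 0.850 (one-sided for 80%)
Lower bound = x̄ - t* · s/√n = 96.8 - 0.850 · 5.1/√46 = 96.16

We are 80% confident that μ ≥ 96.16.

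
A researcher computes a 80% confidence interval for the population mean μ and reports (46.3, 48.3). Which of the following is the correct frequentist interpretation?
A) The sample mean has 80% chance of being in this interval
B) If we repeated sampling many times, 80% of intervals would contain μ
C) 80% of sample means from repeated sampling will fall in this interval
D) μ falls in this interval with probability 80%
B

A) Wrong — x̄ is observed and sits in the interval by construction.
B) Correct — this is the frequentist long-run coverage interpretation.
C) Wrong — coverage applies to intervals containing μ, not to future x̄ values.
D) Wrong — μ is fixed; the randomness lives in the interval, not in μ.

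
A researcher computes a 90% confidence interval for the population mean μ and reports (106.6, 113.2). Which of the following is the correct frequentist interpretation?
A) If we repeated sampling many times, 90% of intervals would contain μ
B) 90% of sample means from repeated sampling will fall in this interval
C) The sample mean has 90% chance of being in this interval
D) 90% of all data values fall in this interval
A

A) Correct — this is the frequentist long-run coverage interpretation.
B) Wrong — coverage applies to intervals containing μ, not to future x̄ values.
C) Wrong — x̄ is observed and sits in the interval by construction.
D) Wrong — a CI is about the parameter μ, not individual data values.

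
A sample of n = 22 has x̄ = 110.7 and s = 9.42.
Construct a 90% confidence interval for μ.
(107.24, 114.16)

t-interval (σ unknown):
df = n - 1 = 21
t* = 1.721 for 90% confidence

Margin of error = t* · s/√n = 1.721 · 9.42/√22 = 3.46

CI: (107.24, 114.16)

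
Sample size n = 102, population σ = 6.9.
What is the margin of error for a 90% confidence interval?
Margin of error = 1.12

Margin of error = z* · σ/√n
= 1.645 · 6.9/√102
= 1.645 · 6.9/10.0995
= 1.12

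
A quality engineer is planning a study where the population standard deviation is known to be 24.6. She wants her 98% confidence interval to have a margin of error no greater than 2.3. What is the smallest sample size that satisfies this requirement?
n ≥ 619

For margin E ≤ 2.3:
n ≥ (z* · σ / E)²
n ≥ (2.326 · 24.6 / 2.3)²
n ≥ 618.92

Minimum n = 619 (rounding up)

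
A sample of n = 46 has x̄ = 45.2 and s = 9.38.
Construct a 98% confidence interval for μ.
(41.86, 48.54)

t-interval (σ unknown):
df = n - 1 = 45
t* = 2.412 for 98% confidence

Margin of error = t* · s/√n = 2.412 · 9.38/√46 = 3.34

CI: (41.86, 48.54)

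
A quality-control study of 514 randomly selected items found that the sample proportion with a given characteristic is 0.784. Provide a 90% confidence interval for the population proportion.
(0.754, 0.814)

Proportion CI:
SE = √(p̂(1-p̂)/n) = √(0.784 · 0.216 / 514) = 0.01815

z* = 1.645
Margin = z* · SE = 1.645 · 0.01815 = 0.0299

CI: 0.784 ± 0.0299 = (0.754, 0.814)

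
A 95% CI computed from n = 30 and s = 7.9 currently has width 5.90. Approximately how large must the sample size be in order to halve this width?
n ≈ 120

CI width ∝ 1/√n
To reduce width by factor 2, need √n to grow by 2 → need 2² = 4 times as many samples.

Current: n = 30, width = 5.90
New: n = 120, width ≈ 2.86

Width reduced by factor of 5.90/2.86 = 2.06.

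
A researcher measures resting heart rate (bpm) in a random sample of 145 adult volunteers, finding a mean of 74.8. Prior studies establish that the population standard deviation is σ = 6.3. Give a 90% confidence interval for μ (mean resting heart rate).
(73.94, 75.66)

z-interval (σ known):
z* = 1.645 for 90% confidence

Margin of error = z* · σ/√n = 1.645 · 6.3/√145 = 0.86

CI: (74.8 - 0.86, 74.8 + 0.86) = (73.94, 75.66)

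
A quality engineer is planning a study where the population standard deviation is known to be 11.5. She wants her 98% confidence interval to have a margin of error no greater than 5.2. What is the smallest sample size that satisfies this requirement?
n ≥ 27

For margin E ≤ 5.2:
n ≥ (z* · σ / E)²
n ≥ (2.326 · 11.5 / 5.2)²
n ≥ 26.46

Minimum n = 27 (rounding up)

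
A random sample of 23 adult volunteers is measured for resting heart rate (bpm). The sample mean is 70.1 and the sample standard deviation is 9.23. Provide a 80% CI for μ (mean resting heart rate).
(67.56, 72.64)

t-interval (σ unknown):
df = n - 1 = 22
t* = 1.321 for 80% confidence

Margin of error = t* · s/√n = 1.321 · 9.23/√23 = 2.54

CI: (67.56, 72.64)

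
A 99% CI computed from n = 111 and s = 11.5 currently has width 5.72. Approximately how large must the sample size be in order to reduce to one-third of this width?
n ≈ 999

CI width ∝ 1/√n
To reduce width by factor 3, need √n to grow by 3 → need 3² = 9 times as many samples.

Current: n = 111, width = 5.72
New: n = 999, width ≈ 1.88

Width reduced by factor of 5.72/1.88 = 3.04.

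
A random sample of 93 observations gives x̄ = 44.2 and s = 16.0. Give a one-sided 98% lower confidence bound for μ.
μ ≥ 40.74

Lower bound (one-sided):
t* = 2.083 (one-sided for 98%)
Lower bound = x̄ - t* · s/√n = 44.2 - 2.083 · 16.0/√93 = 40.74

We are 98% confident that μ ≥ 40.74.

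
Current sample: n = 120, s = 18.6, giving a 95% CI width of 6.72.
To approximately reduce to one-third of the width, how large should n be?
n ≈ 1080

CI width ∝ 1/√n
To reduce width by factor 3, need √n to grow by 3 → need 3² = 9 times as many samples.

Current: n = 120, width = 6.72
New: n = 1080, width ≈ 2.22

Width reduced by factor of 6.72/2.22 = 3.03.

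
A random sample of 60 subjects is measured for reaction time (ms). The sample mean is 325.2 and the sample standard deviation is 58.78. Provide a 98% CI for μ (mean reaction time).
(307.06, 343.34)

t-interval (σ unknown):
df = n - 1 = 59
t* = 2.391 for 98% confidence

Margin of error = t* · s/√n = 2.391 · 58.78/√60 = 18.14

CI: (307.06, 343.34)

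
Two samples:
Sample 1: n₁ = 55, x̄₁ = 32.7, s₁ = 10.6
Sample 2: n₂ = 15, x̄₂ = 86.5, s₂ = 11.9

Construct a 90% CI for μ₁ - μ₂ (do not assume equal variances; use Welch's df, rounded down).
(-59.65, -47.95)

Difference: x̄₁ - x̄₂ = -53.80
SE = √(s₁²/n₁ + s₂²/n₂) = √(10.6²/55 + 11.9²/15) = 3.3887
df = 20.47 → 20 (Welch–Satterthwaite, rounded down)
t* = 1.725

CI: -53.80 ± 1.725 · 3.3887 = -53.80 ± 5.85 = (-59.65, -47.95)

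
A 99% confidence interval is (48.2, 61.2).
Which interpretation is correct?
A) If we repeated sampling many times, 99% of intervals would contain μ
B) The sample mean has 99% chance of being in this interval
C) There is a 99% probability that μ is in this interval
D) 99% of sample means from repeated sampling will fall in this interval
A

A) Correct — this is the frequentist long-run coverage interpretation.
B) Wrong — x̄ is observed and sits in the interval by construction.
C) Wrong — μ is fixed; the randomness lives in the interval, not in μ.
D) Wrong — coverage applies to intervals containing μ, not to future x̄ values.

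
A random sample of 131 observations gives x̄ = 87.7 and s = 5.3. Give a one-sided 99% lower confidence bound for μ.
μ ≥ 86.61

Lower bound (one-sided):
t* = 2.355 (one-sided for 99%)
Lower bound = x̄ - t* · s/√n = 87.7 - 2.355 · 5.3/√131 = 86.61

We are 99% confident that μ ≥ 86.61.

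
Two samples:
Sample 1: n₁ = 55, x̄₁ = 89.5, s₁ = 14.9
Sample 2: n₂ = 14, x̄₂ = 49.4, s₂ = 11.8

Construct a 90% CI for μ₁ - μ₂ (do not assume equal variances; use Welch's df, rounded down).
(33.70, 46.50)

Difference: x̄₁ - x̄₂ = 40.10
SE = √(s₁²/n₁ + s₂²/n₂) = √(14.9²/55 + 11.8²/14) = 3.7393
df = 24.71 → 24 (Welch–Satterthwaite, rounded down)
t* = 1.711

CI: 40.10 ± 1.711 · 3.7393 = 40.10 ± 6.40 = (33.70, 46.50)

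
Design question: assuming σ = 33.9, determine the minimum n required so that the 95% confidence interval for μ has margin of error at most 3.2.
n ≥ 432

For margin E ≤ 3.2:
n ≥ (z* · σ / E)²
n ≥ (1.960 · 33.9 / 3.2)²
n ≥ 431.13

Minimum n = 432 (rounding up)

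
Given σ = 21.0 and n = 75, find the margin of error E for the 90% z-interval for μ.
Margin of error = 3.99

Margin of error = z* · σ/√n
= 1.645 · 21.0/√75
= 1.645 · 21.0/8.6603
= 3.99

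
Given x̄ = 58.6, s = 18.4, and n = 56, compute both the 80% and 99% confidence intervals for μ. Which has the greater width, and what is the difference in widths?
99% CI is wider by 6.74

df = 55
80% CI: t* = 1.297, (55.41, 61.79), width = 2 · t* · s/√n = 6.38
99% CI: t* = 2.668, (52.04, 65.16), width = 2 · t* · s/√n = 13.12

The 99% CI is wider by 13.12 - 6.38 = 6.74.
Higher confidence requires a wider interval.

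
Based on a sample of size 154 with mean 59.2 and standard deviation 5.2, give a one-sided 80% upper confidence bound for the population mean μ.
μ ≤ 59.55

Upper bound (one-sided):
t* = 0.844 (one-sided for 80%)
Upper bound = x̄ + t* · s/√n = 59.2 + 0.844 · 5.2/√154 = 59.55

We are 80% confident that μ ≤ 59.55.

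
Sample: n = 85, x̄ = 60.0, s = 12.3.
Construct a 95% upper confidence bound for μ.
μ ≤ 62.22

Upper bound (one-sided):
t* = 1.663 (one-sided for 95%)
Upper bound = x̄ + t* · s/√n = 60.0 + 1.663 · 12.3/√85 = 62.22

We are 95% confident that μ ≤ 62.22.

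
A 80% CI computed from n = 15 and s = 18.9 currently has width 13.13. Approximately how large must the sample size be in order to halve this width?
n ≈ 60

CI width ∝ 1/√n
To reduce width by factor 2, need √n to grow by 2 → need 2² = 4 times as many samples.

Current: n = 15, width = 13.13
New: n = 60, width ≈ 6.32

Width reduced by factor of 13.13/6.32 = 2.08.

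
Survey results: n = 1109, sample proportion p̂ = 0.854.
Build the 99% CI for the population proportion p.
(0.827, 0.881)

Proportion CI:
SE = √(p̂(1-p̂)/n) = √(0.854 · 0.146 / 1109) = 0.01060

z* = 2.576
Margin = z* · SE = 2.576 · 0.01060 = 0.0273

CI: 0.854 ± 0.0273 = (0.827, 0.881)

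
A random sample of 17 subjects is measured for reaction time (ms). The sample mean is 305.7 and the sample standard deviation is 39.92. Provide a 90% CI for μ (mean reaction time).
(288.80, 322.60)

t-interval (σ unknown):
df = n - 1 = 16
t* = 1.746 for 90% confidence

Margin of error = t* · s/√n = 1.746 · 39.92/√17 = 16.90

CI: (288.80, 322.60)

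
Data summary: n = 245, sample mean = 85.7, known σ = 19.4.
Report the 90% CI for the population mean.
(83.66, 87.74)

z-interval (σ known):
z* = 1.645 for 90% confidence

Margin of error = z* · σ/√n = 1.645 · 19.4/√245 = 2.04

CI: (85.7 - 2.04, 85.7 + 2.04) = (83.66, 87.74)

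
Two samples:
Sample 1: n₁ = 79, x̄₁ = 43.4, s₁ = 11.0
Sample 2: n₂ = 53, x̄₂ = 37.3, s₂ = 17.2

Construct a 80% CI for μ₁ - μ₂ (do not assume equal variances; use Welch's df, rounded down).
(2.65, 9.55)

Difference: x̄₁ - x̄₂ = 6.10
SE = √(s₁²/n₁ + s₂²/n₂) = √(11.0²/79 + 17.2²/53) = 2.6671
df = 80.42 → 80 (Welch–Satterthwaite, rounded down)
t* = 1.292

CI: 6.10 ± 1.292 · 2.6671 = 6.10 ± 3.45 = (2.65, 9.55)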